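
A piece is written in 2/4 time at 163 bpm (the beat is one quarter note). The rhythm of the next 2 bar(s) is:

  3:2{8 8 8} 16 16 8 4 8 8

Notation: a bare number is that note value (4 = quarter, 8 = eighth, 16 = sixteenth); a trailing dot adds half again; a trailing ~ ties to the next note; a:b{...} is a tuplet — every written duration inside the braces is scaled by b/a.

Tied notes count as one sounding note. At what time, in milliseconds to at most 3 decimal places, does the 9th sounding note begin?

1. 0.0ms @ 0 + 122.699ms (1/3)
2. 122.699ms @ 1/3 + 122.699ms (1/3)
3. 245.399ms @ 2/3 + 122.699ms (1/3)
4. 368.098ms @ 1 + 92.025ms (1/4)
5. 460.123ms @ 5/4 + 92.025ms (1/4)
6. 552.147ms @ 3/2 + 184.049ms (1/2)
7. 736.196ms @ 2 + 368.098ms (1)
8. 1104.294ms @ 3 + 184.049ms (1/2)
9. 1288.344ms @ 7/2 + 184.049ms (1/2)

note 9 onset = 7/2b = 1288.344ms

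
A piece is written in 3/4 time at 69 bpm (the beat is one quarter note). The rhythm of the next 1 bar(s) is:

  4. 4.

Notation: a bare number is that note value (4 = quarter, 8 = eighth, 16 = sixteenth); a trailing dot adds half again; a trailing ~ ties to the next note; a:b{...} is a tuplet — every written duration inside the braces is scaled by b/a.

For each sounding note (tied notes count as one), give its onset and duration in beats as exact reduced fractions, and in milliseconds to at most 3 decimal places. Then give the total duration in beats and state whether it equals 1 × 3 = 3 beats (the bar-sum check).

1) 0.0ms=0b +1304.348ms=3/2b
2) 1304.348ms=3/2b +1304.348ms=3/2b
Σ=3b of 3 (69bpm 3/4) — PASS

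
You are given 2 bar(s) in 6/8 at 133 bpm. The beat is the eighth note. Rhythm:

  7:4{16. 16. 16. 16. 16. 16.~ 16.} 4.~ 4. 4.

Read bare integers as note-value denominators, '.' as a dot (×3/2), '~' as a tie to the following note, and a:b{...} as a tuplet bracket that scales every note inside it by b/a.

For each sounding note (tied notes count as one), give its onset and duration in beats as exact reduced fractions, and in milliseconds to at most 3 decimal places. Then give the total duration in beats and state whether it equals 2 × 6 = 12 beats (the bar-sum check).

1) 0.0ms=0b +193.34ms=3/7b
2) 193.34ms=3/7b +193.34ms=3/7b
3) 386.681ms=6/7b +193.34ms=3/7b
4) 580.021ms=9/7b +193.34ms=3/7b
5) 773.362ms=12/7b +193.34ms=3/7b
6) 966.702ms=15/7b +386.681ms=6/7b
7) 1353.383ms=3b +2706.767ms=6b
8) 4060.15ms=9b +1353.383ms=3b
Σ=12b of 12 (133bpm 6/8) — PASS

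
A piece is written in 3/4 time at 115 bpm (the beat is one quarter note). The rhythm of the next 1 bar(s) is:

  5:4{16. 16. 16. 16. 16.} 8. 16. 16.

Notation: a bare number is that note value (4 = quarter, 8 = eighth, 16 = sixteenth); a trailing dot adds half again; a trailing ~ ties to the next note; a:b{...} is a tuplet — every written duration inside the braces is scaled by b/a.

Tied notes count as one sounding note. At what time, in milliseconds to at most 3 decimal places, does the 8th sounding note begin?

note 8 onset = 21/8b = 1369.565ms

1. 0.0ms @ 0 + 156.522ms (3/10)
2. 156.522ms @ 3/10 + 156.522ms (3/10)
3. 313.043ms @ 3/5 + 156.522ms (3/10)
4. 469.565ms @ 9/10 + 156.522ms (3/10)
5. 626.087ms @ 6/5 + 156.522ms (3/10)
6. 782.609ms @ 3/2 + 391.304ms (3/4)
7. 1173.913ms @ 9/4 + 195.652ms (3/8)
8. 1369.565ms @ 21/8 + 195.652ms (3/8)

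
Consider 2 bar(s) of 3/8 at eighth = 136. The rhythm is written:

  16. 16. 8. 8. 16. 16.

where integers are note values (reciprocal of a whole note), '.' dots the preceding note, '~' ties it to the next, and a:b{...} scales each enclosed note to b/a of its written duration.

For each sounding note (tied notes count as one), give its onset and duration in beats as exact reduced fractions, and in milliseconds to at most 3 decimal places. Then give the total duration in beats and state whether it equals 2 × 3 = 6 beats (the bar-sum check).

1) 0.0ms=0b +330.882ms=3/4b
2) 330.882ms=3/4b +330.882ms=3/4b
3) 661.765ms=3/2b +661.765ms=3/2b
4) 1323.529ms=3b +661.765ms=3/2b
5) 1985.294ms=9/2b +330.882ms=3/4b
6) 2316.176ms=21/4b +330.882ms=3/4b
Σ=6b of 6 (136bpm 3/8) — PASS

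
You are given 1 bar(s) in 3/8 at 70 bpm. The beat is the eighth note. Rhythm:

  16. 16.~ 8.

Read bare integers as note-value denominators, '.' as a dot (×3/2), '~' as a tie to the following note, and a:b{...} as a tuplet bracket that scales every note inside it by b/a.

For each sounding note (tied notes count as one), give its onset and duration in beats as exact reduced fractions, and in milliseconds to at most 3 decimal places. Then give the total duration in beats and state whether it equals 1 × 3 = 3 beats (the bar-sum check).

1) 0.0ms=0b +642.857ms=3/4b
2) 642.857ms=3/4b +1928.571ms=9/4b
Σ=3b of 3 (70bpm 3/8) — PASS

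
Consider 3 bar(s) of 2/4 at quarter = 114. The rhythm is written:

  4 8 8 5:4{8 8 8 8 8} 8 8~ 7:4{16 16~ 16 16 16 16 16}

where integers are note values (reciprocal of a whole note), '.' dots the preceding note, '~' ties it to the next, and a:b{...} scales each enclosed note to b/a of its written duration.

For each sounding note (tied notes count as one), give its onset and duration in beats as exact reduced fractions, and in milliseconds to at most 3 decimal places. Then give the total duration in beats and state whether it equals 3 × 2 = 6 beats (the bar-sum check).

1) 0.0ms=0b +526.316ms=1b
2) 526.316ms=1b +263.158ms=1/2b
3) 789.474ms=3/2b +263.158ms=1/2b
4) 1052.632ms=2b +210.526ms=2/5b
5) 1263.158ms=12/5b +210.526ms=2/5b
6) 1473.684ms=14/5b +210.526ms=2/5b
7) 1684.211ms=16/5b +210.526ms=2/5b
8) 1894.737ms=18/5b +210.526ms=2/5b
9) 2105.263ms=4b +263.158ms=1/2b
10) 2368.421ms=9/2b +338.346ms=9/14b
11) 2706.767ms=36/7b +150.376ms=2/7b
12) 2857.143ms=38/7b +75.188ms=1/7b
13) 2932.331ms=39/7b +75.188ms=1/7b
14) 3007.519ms=40/7b +75.188ms=1/7b
15) 3082.707ms=41/7b +75.188ms=1/7b
Σ=6b of 6 (114bpm 2/4) — PASS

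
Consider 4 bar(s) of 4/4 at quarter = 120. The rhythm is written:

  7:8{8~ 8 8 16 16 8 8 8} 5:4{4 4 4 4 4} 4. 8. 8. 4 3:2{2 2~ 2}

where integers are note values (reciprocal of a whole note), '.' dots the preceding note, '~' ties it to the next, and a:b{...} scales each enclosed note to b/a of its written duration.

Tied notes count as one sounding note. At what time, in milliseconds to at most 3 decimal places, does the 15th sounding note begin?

note 15 onset = 41/4b = 5125.0ms

1. 0.0ms @ 0 + 571.429ms (8/7)
2. 571.429ms @ 8/7 + 285.714ms (4/7)
3. 857.143ms @ 12/7 + 142.857ms (2/7)
4. 1000.0ms @ 2 + 142.857ms (2/7)
5. 1142.857ms @ 16/7 + 285.714ms (4/7)
6. 1428.571ms @ 20/7 + 285.714ms (4/7)
7. 1714.286ms @ 24/7 + 285.714ms (4/7)
8. 2000.0ms @ 4 + 400.0ms (4/5)
9. 2400.0ms @ 24/5 + 400.0ms (4/5)
10. 2800.0ms @ 28/5 + 400.0ms (4/5)
11. 3200.0ms @ 32/5 + 400.0ms (4/5)
12. 3600.0ms @ 36/5 + 400.0ms (4/5)
13. 4000.0ms @ 8 + 750.0ms (3/2)
14. 4750.0ms @ 19/2 + 375.0ms (3/4)
15. 5125.0ms @ 41/4 + 375.0ms (3/4)
16. 5500.0ms @ 11 + 500.0ms (1)
17. 6000.0ms @ 12 + 666.667ms (4/3)
18. 6666.667ms @ 40/3 + 1333.333ms (8/3)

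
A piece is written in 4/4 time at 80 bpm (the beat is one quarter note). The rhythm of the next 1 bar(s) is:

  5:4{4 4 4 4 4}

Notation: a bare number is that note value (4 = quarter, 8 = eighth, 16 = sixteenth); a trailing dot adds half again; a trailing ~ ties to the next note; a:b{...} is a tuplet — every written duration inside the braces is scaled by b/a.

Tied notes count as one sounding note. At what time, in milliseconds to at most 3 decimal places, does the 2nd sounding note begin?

1. 0.0ms @ 0 + 600.0ms (4/5)
2. 600.0ms @ 4/5 + 600.0ms (4/5)
3. 1200.0ms @ 8/5 + 600.0ms (4/5)
4. 1800.0ms @ 12/5 + 600.0ms (4/5)
5. 2400.0ms @ 16/5 + 600.0ms (4/5)

note 2 onset = 4/5b = 600.0ms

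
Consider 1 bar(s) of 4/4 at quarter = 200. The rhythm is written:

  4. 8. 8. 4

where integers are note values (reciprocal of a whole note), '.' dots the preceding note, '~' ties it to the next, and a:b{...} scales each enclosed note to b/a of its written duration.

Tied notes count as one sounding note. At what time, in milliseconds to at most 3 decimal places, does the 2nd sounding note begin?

1. 0.0ms @ 0 + 450.0ms (3/2)
2. 450.0ms @ 3/2 + 225.0ms (3/4)
3. 675.0ms @ 9/4 + 225.0ms (3/4)
4. 900.0ms @ 3 + 300.0ms (1)

note 2 onset = 3/2b = 450.0ms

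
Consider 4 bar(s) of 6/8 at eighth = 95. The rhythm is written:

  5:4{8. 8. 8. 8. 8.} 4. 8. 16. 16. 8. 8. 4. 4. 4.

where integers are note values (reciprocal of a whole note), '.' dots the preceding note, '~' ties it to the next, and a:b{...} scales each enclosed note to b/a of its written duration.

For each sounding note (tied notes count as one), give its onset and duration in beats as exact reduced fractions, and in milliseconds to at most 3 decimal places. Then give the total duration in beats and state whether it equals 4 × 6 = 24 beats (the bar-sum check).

1) 0.0ms=0b +757.895ms=6/5b
2) 757.895ms=6/5b +757.895ms=6/5b
3) 1515.789ms=12/5b +757.895ms=6/5b
4) 2273.684ms=18/5b +757.895ms=6/5b
5) 3031.579ms=24/5b +757.895ms=6/5b
6) 3789.474ms=6b +1894.737ms=3b
7) 5684.211ms=9b +947.368ms=3/2b
8) 6631.579ms=21/2b +473.684ms=3/4b
9) 7105.263ms=45/4b +473.684ms=3/4b
10) 7578.947ms=12b +947.368ms=3/2b
11) 8526.316ms=27/2b +947.368ms=3/2b
12) 9473.684ms=15b +1894.737ms=3b
13) 11368.421ms=18b +1894.737ms=3b
14) 13263.158ms=21b +1894.737ms=3b
Σ=24b of 24 (95bpm 6/8) — PASS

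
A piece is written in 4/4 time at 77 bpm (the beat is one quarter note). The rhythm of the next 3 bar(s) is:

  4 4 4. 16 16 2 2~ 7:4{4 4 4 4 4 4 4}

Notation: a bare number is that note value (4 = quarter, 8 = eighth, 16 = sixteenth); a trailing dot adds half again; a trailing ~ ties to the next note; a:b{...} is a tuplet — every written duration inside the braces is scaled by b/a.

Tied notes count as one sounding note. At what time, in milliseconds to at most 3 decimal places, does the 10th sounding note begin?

1. 0.0ms @ 0 + 779.221ms (1)
2. 779.221ms @ 1 + 779.221ms (1)
3. 1558.442ms @ 2 + 1168.831ms (3/2)
4. 2727.273ms @ 7/2 + 194.805ms (1/4)
5. 2922.078ms @ 15/4 + 194.805ms (1/4)
6. 3116.883ms @ 4 + 1558.442ms (2)
7. 4675.325ms @ 6 + 2003.711ms (18/7)
8. 6679.035ms @ 60/7 + 445.269ms (4/7)
9. 7124.304ms @ 64/7 + 445.269ms (4/7)
10. 7569.573ms @ 68/7 + 445.269ms (4/7)
11. 8014.842ms @ 72/7 + 445.269ms (4/7)
12. 8460.111ms @ 76/7 + 445.269ms (4/7)
13. 8905.38ms @ 80/7 + 445.269ms (4/7)

note 10 onset = 68/7b = 7569.573ms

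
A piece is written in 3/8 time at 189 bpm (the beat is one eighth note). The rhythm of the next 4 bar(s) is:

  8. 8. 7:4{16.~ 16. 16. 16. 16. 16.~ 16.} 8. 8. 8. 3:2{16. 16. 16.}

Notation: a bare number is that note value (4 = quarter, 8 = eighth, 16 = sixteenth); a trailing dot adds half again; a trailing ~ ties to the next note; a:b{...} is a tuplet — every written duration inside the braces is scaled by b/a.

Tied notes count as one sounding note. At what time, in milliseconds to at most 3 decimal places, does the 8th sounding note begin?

note 8 onset = 6b = 1904.762ms

1. 0.0ms @ 0 + 476.19ms (3/2)
2. 476.19ms @ 3/2 + 476.19ms (3/2)
3. 952.381ms @ 3 + 272.109ms (6/7)
4. 1224.49ms @ 27/7 + 136.054ms (3/7)
5. 1360.544ms @ 30/7 + 136.054ms (3/7)
6. 1496.599ms @ 33/7 + 136.054ms (3/7)
7. 1632.653ms @ 36/7 + 272.109ms (6/7)
8. 1904.762ms @ 6 + 476.19ms (3/2)
9. 2380.952ms @ 15/2 + 476.19ms (3/2)
10. 2857.143ms @ 9 + 476.19ms (3/2)
11. 3333.333ms @ 21/2 + 158.73ms (1/2)
12. 3492.063ms @ 11 + 158.73ms (1/2)
13. 3650.794ms @ 23/2 + 158.73ms (1/2)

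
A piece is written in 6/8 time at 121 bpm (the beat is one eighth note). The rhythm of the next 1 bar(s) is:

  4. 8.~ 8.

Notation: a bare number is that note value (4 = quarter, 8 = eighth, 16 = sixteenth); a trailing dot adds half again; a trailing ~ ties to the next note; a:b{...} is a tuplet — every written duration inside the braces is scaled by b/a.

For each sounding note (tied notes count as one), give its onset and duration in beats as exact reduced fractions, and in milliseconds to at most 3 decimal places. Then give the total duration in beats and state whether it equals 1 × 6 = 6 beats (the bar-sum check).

1) 0.0ms=0b +1487.603ms=3b
2) 1487.603ms=3b +1487.603ms=3b
Σ=6b of 6 (121bpm 6/8) — PASS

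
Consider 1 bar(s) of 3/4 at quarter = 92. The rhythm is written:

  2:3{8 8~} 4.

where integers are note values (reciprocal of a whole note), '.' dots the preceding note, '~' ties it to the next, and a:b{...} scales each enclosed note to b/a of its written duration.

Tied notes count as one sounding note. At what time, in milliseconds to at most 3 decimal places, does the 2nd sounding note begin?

1. 0.0ms @ 0 + 489.13ms (3/4)
2. 489.13ms @ 3/4 + 1467.391ms (9/4)

note 2 onset = 3/4b = 489.13ms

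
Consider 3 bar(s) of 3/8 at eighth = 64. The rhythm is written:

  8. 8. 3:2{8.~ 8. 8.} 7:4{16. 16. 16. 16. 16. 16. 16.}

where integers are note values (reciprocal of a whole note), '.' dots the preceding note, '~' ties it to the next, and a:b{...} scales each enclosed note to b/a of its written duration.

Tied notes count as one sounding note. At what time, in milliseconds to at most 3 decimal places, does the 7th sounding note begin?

1. 0.0ms @ 0 + 1406.25ms (3/2)
2. 1406.25ms @ 3/2 + 1406.25ms (3/2)
3. 2812.5ms @ 3 + 1875.0ms (2)
4. 4687.5ms @ 5 + 937.5ms (1)
5. 5625.0ms @ 6 + 401.786ms (3/7)
6. 6026.786ms @ 45/7 + 401.786ms (3/7)
7. 6428.571ms @ 48/7 + 401.786ms (3/7)
8. 6830.357ms @ 51/7 + 401.786ms (3/7)
9. 7232.143ms @ 54/7 + 401.786ms (3/7)
10. 7633.929ms @ 57/7 + 401.786ms (3/7)
11. 8035.714ms @ 60/7 + 401.786ms (3/7)

note 7 onset = 48/7b = 6428.571ms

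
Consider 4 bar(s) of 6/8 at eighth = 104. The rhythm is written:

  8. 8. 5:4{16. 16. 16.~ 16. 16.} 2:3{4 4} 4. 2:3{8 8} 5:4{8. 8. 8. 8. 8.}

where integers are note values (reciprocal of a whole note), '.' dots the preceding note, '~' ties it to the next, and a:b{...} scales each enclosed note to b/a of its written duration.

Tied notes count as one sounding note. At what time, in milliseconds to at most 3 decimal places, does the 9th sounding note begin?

note 9 onset = 12b = 6923.077ms

1. 0.0ms @ 0 + 865.385ms (3/2)
2. 865.385ms @ 3/2 + 865.385ms (3/2)
3. 1730.769ms @ 3 + 346.154ms (3/5)
4. 2076.923ms @ 18/5 + 346.154ms (3/5)
5. 2423.077ms @ 21/5 + 692.308ms (6/5)
6. 3115.385ms @ 27/5 + 346.154ms (3/5)
7. 3461.538ms @ 6 + 1730.769ms (3)
8. 5192.308ms @ 9 + 1730.769ms (3)
9. 6923.077ms @ 12 + 1730.769ms (3)
10. 8653.846ms @ 15 + 865.385ms (3/2)
11. 9519.231ms @ 33/2 + 865.385ms (3/2)
12. 10384.615ms @ 18 + 692.308ms (6/5)
13. 11076.923ms @ 96/5 + 692.308ms (6/5)
14. 11769.231ms @ 102/5 + 692.308ms (6/5)
15. 12461.538ms @ 108/5 + 692.308ms (6/5)
16. 13153.846ms @ 114/5 + 692.308ms (6/5)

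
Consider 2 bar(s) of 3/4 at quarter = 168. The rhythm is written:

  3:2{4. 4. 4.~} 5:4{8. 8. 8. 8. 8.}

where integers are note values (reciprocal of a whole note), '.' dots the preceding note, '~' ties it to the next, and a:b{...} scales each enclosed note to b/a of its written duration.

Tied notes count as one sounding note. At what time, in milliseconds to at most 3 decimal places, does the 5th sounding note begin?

1. 0.0ms @ 0 + 357.143ms (1)
2. 357.143ms @ 1 + 357.143ms (1)
3. 714.286ms @ 2 + 571.429ms (8/5)
4. 1285.714ms @ 18/5 + 214.286ms (3/5)
5. 1500.0ms @ 21/5 + 214.286ms (3/5)
6. 1714.286ms @ 24/5 + 214.286ms (3/5)
7. 1928.571ms @ 27/5 + 214.286ms (3/5)

note 5 onset = 21/5b = 1500.0ms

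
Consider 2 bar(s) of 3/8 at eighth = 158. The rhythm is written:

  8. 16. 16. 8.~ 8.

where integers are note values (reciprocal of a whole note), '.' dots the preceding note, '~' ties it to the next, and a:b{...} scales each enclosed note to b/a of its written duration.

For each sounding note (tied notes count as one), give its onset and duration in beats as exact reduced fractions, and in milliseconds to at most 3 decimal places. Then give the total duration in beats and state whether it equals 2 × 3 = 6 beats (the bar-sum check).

1) 0.0ms=0b +569.62ms=3/2b
2) 569.62ms=3/2b +284.81ms=3/4b
3) 854.43ms=9/4b +284.81ms=3/4b
4) 1139.241ms=3b +1139.241ms=3b
Σ=6b of 6 (158bpm 3/8) — PASS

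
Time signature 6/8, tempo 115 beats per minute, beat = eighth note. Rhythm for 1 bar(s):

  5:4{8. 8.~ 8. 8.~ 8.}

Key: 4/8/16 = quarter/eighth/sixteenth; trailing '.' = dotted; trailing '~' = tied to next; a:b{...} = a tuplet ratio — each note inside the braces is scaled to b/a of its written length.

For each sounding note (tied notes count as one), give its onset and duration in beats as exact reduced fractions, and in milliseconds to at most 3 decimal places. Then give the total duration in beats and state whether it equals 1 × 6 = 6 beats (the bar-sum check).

1) 0.0ms=0b +626.087ms=6/5b
2) 626.087ms=6/5b +1252.174ms=12/5b
3) 1878.261ms=18/5b +1252.174ms=12/5b
Σ=6b of 6 (115bpm 6/8) — PASS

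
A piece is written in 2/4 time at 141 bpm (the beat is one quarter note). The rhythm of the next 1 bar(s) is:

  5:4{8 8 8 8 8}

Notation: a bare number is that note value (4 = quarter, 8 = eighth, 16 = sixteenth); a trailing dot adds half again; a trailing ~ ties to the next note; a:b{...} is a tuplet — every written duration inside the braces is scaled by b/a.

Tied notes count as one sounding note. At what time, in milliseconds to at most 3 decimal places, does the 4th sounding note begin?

1. 0.0ms @ 0 + 170.213ms (2/5)
2. 170.213ms @ 2/5 + 170.213ms (2/5)
3. 340.426ms @ 4/5 + 170.213ms (2/5)
4. 510.638ms @ 6/5 + 170.213ms (2/5)
5. 680.851ms @ 8/5 + 170.213ms (2/5)

note 4 onset = 6/5b = 510.638ms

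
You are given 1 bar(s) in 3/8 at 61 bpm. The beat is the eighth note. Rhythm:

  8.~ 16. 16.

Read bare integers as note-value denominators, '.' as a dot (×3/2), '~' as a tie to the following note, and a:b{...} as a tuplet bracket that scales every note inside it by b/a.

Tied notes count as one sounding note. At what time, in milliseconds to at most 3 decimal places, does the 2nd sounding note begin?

1. 0.0ms @ 0 + 2213.115ms (9/4)
2. 2213.115ms @ 9/4 + 737.705ms (3/4)

note 2 onset = 9/4b = 2213.115ms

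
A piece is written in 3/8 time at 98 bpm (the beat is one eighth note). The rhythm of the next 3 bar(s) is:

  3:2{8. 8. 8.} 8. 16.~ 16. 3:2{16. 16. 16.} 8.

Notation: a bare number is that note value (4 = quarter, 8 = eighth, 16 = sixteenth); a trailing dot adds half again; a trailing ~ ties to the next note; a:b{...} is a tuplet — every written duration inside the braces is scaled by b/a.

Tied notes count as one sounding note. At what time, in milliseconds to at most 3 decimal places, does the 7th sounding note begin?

note 7 onset = 13/2b = 3979.592ms

1. 0.0ms @ 0 + 612.245ms (1)
2. 612.245ms @ 1 + 612.245ms (1)
3. 1224.49ms @ 2 + 612.245ms (1)
4. 1836.735ms @ 3 + 918.367ms (3/2)
5. 2755.102ms @ 9/2 + 918.367ms (3/2)
6. 3673.469ms @ 6 + 306.122ms (1/2)
7. 3979.592ms @ 13/2 + 306.122ms (1/2)
8. 4285.714ms @ 7 + 306.122ms (1/2)
9. 4591.837ms @ 15/2 + 918.367ms (3/2)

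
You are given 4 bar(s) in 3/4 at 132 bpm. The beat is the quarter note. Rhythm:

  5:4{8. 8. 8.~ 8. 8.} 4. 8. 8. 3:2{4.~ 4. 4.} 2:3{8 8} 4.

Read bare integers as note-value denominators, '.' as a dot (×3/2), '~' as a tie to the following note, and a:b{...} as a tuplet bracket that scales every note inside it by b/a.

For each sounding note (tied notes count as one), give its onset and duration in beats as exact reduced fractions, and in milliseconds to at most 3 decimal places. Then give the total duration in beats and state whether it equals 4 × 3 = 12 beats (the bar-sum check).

1) 0.0ms=0b +272.727ms=3/5b
2) 272.727ms=3/5b +272.727ms=3/5b
3) 545.455ms=6/5b +545.455ms=6/5b
4) 1090.909ms=12/5b +272.727ms=3/5b
5) 1363.636ms=3b +681.818ms=3/2b
6) 2045.455ms=9/2b +340.909ms=3/4b
7) 2386.364ms=21/4b +340.909ms=3/4b
8) 2727.273ms=6b +909.091ms=2b
9) 3636.364ms=8b +454.545ms=1b
10) 4090.909ms=9b +340.909ms=3/4b
11) 4431.818ms=39/4b +340.909ms=3/4b
12) 4772.727ms=21/2b +681.818ms=3/2b
Σ=12b of 12 (132bpm 3/4) — PASS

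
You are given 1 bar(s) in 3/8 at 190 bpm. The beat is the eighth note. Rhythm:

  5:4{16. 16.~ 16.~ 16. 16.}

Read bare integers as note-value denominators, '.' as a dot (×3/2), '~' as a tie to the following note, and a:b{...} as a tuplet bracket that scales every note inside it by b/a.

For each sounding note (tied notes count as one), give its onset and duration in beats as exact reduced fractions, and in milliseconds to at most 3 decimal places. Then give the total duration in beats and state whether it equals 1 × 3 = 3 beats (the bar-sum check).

1) 0.0ms=0b +189.474ms=3/5b
2) 189.474ms=3/5b +568.421ms=9/5b
3) 757.895ms=12/5b +189.474ms=3/5b
Σ=3b of 3 (190bpm 3/8) — PASS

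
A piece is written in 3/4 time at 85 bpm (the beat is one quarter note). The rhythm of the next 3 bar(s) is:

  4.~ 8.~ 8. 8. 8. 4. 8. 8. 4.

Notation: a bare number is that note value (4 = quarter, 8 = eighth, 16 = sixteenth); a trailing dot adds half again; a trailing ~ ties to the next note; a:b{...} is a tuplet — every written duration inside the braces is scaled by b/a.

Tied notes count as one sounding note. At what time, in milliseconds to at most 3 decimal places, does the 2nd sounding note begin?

1. 0.0ms @ 0 + 2117.647ms (3)
2. 2117.647ms @ 3 + 529.412ms (3/4)
3. 2647.059ms @ 15/4 + 529.412ms (3/4)
4. 3176.471ms @ 9/2 + 1058.824ms (3/2)
5. 4235.294ms @ 6 + 529.412ms (3/4)
6. 4764.706ms @ 27/4 + 529.412ms (3/4)
7. 5294.118ms @ 15/2 + 1058.824ms (3/2)

note 2 onset = 3b = 2117.647ms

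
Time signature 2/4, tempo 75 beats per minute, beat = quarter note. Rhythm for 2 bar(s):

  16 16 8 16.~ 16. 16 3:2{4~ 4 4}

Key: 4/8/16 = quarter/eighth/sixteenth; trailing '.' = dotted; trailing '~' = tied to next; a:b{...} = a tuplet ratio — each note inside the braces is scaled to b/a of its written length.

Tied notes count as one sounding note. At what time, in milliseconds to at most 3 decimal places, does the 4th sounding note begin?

1. 0.0ms @ 0 + 200.0ms (1/4)
2. 200.0ms @ 1/4 + 200.0ms (1/4)
3. 400.0ms @ 1/2 + 400.0ms (1/2)
4. 800.0ms @ 1 + 600.0ms (3/4)
5. 1400.0ms @ 7/4 + 200.0ms (1/4)
6. 1600.0ms @ 2 + 1066.667ms (4/3)
7. 2666.667ms @ 10/3 + 533.333ms (2/3)

note 4 onset = 1b = 800.0ms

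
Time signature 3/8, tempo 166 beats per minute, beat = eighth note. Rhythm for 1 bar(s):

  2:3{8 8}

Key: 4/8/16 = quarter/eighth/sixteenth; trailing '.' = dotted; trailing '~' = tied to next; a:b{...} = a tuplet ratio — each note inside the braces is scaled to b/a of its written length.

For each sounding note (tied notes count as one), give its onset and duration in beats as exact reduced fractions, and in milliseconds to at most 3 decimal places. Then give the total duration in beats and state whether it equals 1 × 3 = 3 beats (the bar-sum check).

1) 0.0ms=0b +542.169ms=3/2b
2) 542.169ms=3/2b +542.169ms=3/2b
Σ=3b of 3 (166bpm 3/8) — PASS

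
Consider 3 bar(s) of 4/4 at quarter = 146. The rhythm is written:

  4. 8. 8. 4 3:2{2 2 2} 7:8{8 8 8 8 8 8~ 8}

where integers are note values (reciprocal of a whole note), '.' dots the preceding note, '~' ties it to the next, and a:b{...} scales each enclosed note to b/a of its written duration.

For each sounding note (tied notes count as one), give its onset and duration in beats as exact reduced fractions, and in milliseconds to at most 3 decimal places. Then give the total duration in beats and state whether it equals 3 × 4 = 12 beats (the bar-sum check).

1) 0.0ms=0b +616.438ms=3/2b
2) 616.438ms=3/2b +308.219ms=3/4b
3) 924.658ms=9/4b +308.219ms=3/4b
4) 1232.877ms=3b +410.959ms=1b
5) 1643.836ms=4b +547.945ms=4/3b
6) 2191.781ms=16/3b +547.945ms=4/3b
7) 2739.726ms=20/3b +547.945ms=4/3b
8) 3287.671ms=8b +234.834ms=4/7b
9) 3522.505ms=60/7b +234.834ms=4/7b
10) 3757.339ms=64/7b +234.834ms=4/7b
11) 3992.172ms=68/7b +234.834ms=4/7b
12) 4227.006ms=72/7b +234.834ms=4/7b
13) 4461.84ms=76/7b +469.667ms=8/7b
Σ=12b of 12 (146bpm 4/4) — PASS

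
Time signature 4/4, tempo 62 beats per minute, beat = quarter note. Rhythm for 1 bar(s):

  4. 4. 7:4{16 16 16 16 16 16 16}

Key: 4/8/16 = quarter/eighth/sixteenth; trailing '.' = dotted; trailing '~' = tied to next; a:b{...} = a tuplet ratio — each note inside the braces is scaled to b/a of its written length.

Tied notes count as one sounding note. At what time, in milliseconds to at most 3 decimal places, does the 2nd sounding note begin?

1. 0.0ms @ 0 + 1451.613ms (3/2)
2. 1451.613ms @ 3/2 + 1451.613ms (3/2)
3. 2903.226ms @ 3 + 138.249ms (1/7)
4. 3041.475ms @ 22/7 + 138.249ms (1/7)
5. 3179.724ms @ 23/7 + 138.249ms (1/7)
6. 3317.972ms @ 24/7 + 138.249ms (1/7)
7. 3456.221ms @ 25/7 + 138.249ms (1/7)
8. 3594.47ms @ 26/7 + 138.249ms (1/7)
9. 3732.719ms @ 27/7 + 138.249ms (1/7)

note 2 onset = 3/2b = 1451.613ms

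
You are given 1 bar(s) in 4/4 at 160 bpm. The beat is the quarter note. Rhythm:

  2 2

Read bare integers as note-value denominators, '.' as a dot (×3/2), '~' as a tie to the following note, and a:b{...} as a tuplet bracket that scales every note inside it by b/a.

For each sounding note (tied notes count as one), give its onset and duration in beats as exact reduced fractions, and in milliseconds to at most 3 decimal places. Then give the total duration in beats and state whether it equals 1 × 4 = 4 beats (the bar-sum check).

1) 0.0ms=0b +750.0ms=2b
2) 750.0ms=2b +750.0ms=2b
Σ=4b of 4 (160bpm 4/4) — PASS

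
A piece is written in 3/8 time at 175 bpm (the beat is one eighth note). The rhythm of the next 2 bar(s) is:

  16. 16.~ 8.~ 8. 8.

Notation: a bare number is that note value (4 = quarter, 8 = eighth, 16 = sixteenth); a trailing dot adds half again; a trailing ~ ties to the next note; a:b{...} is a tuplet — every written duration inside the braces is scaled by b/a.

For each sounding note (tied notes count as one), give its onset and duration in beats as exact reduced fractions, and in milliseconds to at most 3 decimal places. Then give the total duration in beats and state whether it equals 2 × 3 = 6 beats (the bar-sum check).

1) 0.0ms=0b +257.143ms=3/4b
2) 257.143ms=3/4b +1285.714ms=15/4b
3) 1542.857ms=9/2b +514.286ms=3/2b
Σ=6b of 6 (175bpm 3/8) — PASS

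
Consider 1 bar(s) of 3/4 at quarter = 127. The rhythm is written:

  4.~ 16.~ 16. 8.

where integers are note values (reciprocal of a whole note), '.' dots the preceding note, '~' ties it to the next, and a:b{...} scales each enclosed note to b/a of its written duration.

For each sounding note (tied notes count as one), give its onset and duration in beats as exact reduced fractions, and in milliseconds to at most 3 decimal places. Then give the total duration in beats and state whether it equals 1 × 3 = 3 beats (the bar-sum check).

1) 0.0ms=0b +1062.992ms=9/4b
2) 1062.992ms=9/4b +354.331ms=3/4b
Σ=3b of 3 (127bpm 3/4) — PASS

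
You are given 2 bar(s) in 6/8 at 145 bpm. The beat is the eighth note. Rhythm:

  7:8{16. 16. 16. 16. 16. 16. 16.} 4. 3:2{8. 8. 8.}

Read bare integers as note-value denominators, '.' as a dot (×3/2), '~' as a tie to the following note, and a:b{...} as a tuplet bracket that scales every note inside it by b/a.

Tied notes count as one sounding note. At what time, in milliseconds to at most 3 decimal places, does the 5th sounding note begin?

note 5 onset = 24/7b = 1418.719ms

1. 0.0ms @ 0 + 354.68ms (6/7)
2. 354.68ms @ 6/7 + 354.68ms (6/7)
3. 709.36ms @ 12/7 + 354.68ms (6/7)
4. 1064.039ms @ 18/7 + 354.68ms (6/7)
5. 1418.719ms @ 24/7 + 354.68ms (6/7)
6. 1773.399ms @ 30/7 + 354.68ms (6/7)
7. 2128.079ms @ 36/7 + 354.68ms (6/7)
8. 2482.759ms @ 6 + 1241.379ms (3)
9. 3724.138ms @ 9 + 413.793ms (1)
10. 4137.931ms @ 10 + 413.793ms (1)
11. 4551.724ms @ 11 + 413.793ms (1)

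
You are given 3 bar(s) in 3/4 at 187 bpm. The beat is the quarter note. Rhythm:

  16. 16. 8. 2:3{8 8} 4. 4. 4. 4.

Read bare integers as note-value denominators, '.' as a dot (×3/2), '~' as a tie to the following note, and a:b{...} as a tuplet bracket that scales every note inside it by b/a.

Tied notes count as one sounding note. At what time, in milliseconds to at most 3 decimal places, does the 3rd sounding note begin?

note 3 onset = 3/4b = 240.642ms

1. 0.0ms @ 0 + 120.321ms (3/8)
2. 120.321ms @ 3/8 + 120.321ms (3/8)
3. 240.642ms @ 3/4 + 240.642ms (3/4)
4. 481.283ms @ 3/2 + 240.642ms (3/4)
5. 721.925ms @ 9/4 + 240.642ms (3/4)
6. 962.567ms @ 3 + 481.283ms (3/2)
7. 1443.85ms @ 9/2 + 481.283ms (3/2)
8. 1925.134ms @ 6 + 481.283ms (3/2)
9. 2406.417ms @ 15/2 + 481.283ms (3/2)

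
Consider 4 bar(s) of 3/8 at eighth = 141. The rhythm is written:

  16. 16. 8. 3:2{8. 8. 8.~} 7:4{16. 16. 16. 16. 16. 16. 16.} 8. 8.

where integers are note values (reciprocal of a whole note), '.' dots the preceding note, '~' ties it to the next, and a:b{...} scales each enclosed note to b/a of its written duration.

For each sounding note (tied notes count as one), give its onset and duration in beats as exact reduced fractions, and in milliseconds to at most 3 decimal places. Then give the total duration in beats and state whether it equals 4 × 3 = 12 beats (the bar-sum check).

1) 0.0ms=0b +319.149ms=3/4b
2) 319.149ms=3/4b +319.149ms=3/4b
3) 638.298ms=3/2b +638.298ms=3/2b
4) 1276.596ms=3b +425.532ms=1b
5) 1702.128ms=4b +425.532ms=1b
6) 2127.66ms=5b +607.903ms=10/7b
7) 2735.562ms=45/7b +182.371ms=3/7b
8) 2917.933ms=48/7b +182.371ms=3/7b
9) 3100.304ms=51/7b +182.371ms=3/7b
10) 3282.675ms=54/7b +182.371ms=3/7b
11) 3465.046ms=57/7b +182.371ms=3/7b
12) 3647.416ms=60/7b +182.371ms=3/7b
13) 3829.787ms=9b +638.298ms=3/2b
14) 4468.085ms=21/2b +638.298ms=3/2b
Σ=12b of 12 (141bpm 3/8) — PASS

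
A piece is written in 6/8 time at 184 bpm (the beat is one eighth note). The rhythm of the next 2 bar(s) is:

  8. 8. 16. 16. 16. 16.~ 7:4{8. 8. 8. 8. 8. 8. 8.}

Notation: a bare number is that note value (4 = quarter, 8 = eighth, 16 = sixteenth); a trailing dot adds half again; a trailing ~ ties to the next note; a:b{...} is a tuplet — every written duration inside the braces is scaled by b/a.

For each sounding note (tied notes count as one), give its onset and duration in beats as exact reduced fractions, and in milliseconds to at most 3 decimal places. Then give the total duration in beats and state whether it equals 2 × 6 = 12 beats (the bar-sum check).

1) 0.0ms=0b +489.13ms=3/2b
2) 489.13ms=3/2b +489.13ms=3/2b
3) 978.261ms=3b +244.565ms=3/4b
4) 1222.826ms=15/4b +244.565ms=3/4b
5) 1467.391ms=9/2b +244.565ms=3/4b
6) 1711.957ms=21/4b +524.068ms=45/28b
7) 2236.025ms=48/7b +279.503ms=6/7b
8) 2515.528ms=54/7b +279.503ms=6/7b
9) 2795.031ms=60/7b +279.503ms=6/7b
10) 3074.534ms=66/7b +279.503ms=6/7b
11) 3354.037ms=72/7b +279.503ms=6/7b
12) 3633.54ms=78/7b +279.503ms=6/7b
Σ=12b of 12 (184bpm 6/8) — PASS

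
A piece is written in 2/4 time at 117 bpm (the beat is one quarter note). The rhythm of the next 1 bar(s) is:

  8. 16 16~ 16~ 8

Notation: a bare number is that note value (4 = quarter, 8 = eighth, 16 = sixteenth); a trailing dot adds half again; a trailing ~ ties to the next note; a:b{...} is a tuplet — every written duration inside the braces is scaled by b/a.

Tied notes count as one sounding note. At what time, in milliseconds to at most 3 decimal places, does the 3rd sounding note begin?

1. 0.0ms @ 0 + 384.615ms (3/4)
2. 384.615ms @ 3/4 + 128.205ms (1/4)
3. 512.821ms @ 1 + 512.821ms (1)

note 3 onset = 1b = 512.821ms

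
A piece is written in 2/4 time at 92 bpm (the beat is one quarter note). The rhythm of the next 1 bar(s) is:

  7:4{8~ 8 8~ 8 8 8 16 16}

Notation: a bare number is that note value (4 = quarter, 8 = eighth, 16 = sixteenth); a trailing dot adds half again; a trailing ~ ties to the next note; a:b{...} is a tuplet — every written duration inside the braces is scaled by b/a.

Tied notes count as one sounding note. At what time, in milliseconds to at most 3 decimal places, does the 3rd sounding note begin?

note 3 onset = 8/7b = 745.342ms

1. 0.0ms @ 0 + 372.671ms (4/7)
2. 372.671ms @ 4/7 + 372.671ms (4/7)
3. 745.342ms @ 8/7 + 186.335ms (2/7)
4. 931.677ms @ 10/7 + 186.335ms (2/7)
5. 1118.012ms @ 12/7 + 93.168ms (1/7)
6. 1211.18ms @ 13/7 + 93.168ms (1/7)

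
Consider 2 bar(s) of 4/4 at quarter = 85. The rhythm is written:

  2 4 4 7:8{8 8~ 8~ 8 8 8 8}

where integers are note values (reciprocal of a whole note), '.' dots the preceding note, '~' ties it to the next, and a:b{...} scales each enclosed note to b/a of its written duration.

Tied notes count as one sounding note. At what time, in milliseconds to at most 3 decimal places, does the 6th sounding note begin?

note 6 onset = 44/7b = 4436.975ms

1. 0.0ms @ 0 + 1411.765ms (2)
2. 1411.765ms @ 2 + 705.882ms (1)
3. 2117.647ms @ 3 + 705.882ms (1)
4. 2823.529ms @ 4 + 403.361ms (4/7)
5. 3226.891ms @ 32/7 + 1210.084ms (12/7)
6. 4436.975ms @ 44/7 + 403.361ms (4/7)
7. 4840.336ms @ 48/7 + 403.361ms (4/7)
8. 5243.697ms @ 52/7 + 403.361ms (4/7)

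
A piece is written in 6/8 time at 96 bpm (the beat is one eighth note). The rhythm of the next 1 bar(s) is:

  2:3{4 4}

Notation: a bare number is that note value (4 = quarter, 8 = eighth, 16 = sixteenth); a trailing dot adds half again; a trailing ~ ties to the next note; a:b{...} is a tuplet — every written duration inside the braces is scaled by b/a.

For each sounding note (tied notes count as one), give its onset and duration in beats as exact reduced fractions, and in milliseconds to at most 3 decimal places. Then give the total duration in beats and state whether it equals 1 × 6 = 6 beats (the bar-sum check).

1) 0.0ms=0b +1875.0ms=3b
2) 1875.0ms=3b +1875.0ms=3b
Σ=6b of 6 (96bpm 6/8) — PASS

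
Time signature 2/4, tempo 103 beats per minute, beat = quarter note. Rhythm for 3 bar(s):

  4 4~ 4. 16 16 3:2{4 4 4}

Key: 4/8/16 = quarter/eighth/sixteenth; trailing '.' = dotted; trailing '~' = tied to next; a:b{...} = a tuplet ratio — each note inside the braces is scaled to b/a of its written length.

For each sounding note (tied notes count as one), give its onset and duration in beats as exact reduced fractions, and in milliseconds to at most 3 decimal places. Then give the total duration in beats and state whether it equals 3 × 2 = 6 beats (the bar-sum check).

1) 0.0ms=0b +582.524ms=1b
2) 582.524ms=1b +1456.311ms=5/2b
3) 2038.835ms=7/2b +145.631ms=1/4b
4) 2184.466ms=15/4b +145.631ms=1/4b
5) 2330.097ms=4b +388.35ms=2/3b
6) 2718.447ms=14/3b +388.35ms=2/3b
7) 3106.796ms=16/3b +388.35ms=2/3b
Σ=6b of 6 (103bpm 2/4) — PASS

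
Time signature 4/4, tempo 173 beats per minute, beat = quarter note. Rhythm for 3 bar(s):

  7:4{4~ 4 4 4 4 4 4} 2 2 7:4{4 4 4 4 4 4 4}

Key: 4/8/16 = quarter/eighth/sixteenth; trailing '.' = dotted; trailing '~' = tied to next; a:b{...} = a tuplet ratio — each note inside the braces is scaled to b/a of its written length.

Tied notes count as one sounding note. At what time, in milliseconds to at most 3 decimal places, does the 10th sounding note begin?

1. 0.0ms @ 0 + 396.367ms (8/7)
2. 396.367ms @ 8/7 + 198.183ms (4/7)
3. 594.55ms @ 12/7 + 198.183ms (4/7)
4. 792.733ms @ 16/7 + 198.183ms (4/7)
5. 990.917ms @ 20/7 + 198.183ms (4/7)
6. 1189.1ms @ 24/7 + 198.183ms (4/7)
7. 1387.283ms @ 4 + 693.642ms (2)
8. 2080.925ms @ 6 + 693.642ms (2)
9. 2774.566ms @ 8 + 198.183ms (4/7)
10. 2972.75ms @ 60/7 + 198.183ms (4/7)
11. 3170.933ms @ 64/7 + 198.183ms (4/7)
12. 3369.116ms @ 68/7 + 198.183ms (4/7)
13. 3567.3ms @ 72/7 + 198.183ms (4/7)
14. 3765.483ms @ 76/7 + 198.183ms (4/7)
15. 3963.666ms @ 80/7 + 198.183ms (4/7)

note 10 onset = 60/7b = 2972.75ms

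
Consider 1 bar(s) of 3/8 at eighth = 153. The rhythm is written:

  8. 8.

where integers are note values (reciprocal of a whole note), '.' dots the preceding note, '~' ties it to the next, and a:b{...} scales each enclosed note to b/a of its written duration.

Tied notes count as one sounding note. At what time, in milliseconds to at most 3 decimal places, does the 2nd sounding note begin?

note 2 onset = 3/2b = 588.235ms

1. 0.0ms @ 0 + 588.235ms (3/2)
2. 588.235ms @ 3/2 + 588.235ms (3/2)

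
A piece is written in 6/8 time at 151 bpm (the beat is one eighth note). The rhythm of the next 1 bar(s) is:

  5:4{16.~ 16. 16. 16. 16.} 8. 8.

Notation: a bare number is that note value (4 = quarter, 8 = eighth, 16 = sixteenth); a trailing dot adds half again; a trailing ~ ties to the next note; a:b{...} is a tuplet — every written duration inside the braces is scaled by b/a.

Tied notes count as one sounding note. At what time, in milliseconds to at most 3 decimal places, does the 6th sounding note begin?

1. 0.0ms @ 0 + 476.821ms (6/5)
2. 476.821ms @ 6/5 + 238.411ms (3/5)
3. 715.232ms @ 9/5 + 238.411ms (3/5)
4. 953.642ms @ 12/5 + 238.411ms (3/5)
5. 1192.053ms @ 3 + 596.026ms (3/2)
6. 1788.079ms @ 9/2 + 596.026ms (3/2)

note 6 onset = 9/2b = 1788.079ms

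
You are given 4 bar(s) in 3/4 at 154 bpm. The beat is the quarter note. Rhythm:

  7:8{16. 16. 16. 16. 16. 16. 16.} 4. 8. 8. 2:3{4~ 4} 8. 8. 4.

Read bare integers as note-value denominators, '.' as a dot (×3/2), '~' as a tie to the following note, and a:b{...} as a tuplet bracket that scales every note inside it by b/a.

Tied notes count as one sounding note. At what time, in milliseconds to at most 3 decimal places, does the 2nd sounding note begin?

1. 0.0ms @ 0 + 166.976ms (3/7)
2. 166.976ms @ 3/7 + 166.976ms (3/7)
3. 333.952ms @ 6/7 + 166.976ms (3/7)
4. 500.928ms @ 9/7 + 166.976ms (3/7)
5. 667.904ms @ 12/7 + 166.976ms (3/7)
6. 834.879ms @ 15/7 + 166.976ms (3/7)
7. 1001.855ms @ 18/7 + 166.976ms (3/7)
8. 1168.831ms @ 3 + 584.416ms (3/2)
9. 1753.247ms @ 9/2 + 292.208ms (3/4)
10. 2045.455ms @ 21/4 + 292.208ms (3/4)
11. 2337.662ms @ 6 + 1168.831ms (3)
12. 3506.494ms @ 9 + 292.208ms (3/4)
13. 3798.701ms @ 39/4 + 292.208ms (3/4)
14. 4090.909ms @ 21/2 + 584.416ms (3/2)

note 2 onset = 3/7b = 166.976ms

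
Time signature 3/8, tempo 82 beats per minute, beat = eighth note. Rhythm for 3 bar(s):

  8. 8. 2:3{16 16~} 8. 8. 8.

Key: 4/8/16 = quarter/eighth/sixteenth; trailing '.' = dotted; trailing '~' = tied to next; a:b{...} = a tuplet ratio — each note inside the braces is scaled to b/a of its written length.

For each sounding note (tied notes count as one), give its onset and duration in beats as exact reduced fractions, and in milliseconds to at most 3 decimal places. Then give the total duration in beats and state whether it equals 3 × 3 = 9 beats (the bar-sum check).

1) 0.0ms=0b +1097.561ms=3/2b
2) 1097.561ms=3/2b +1097.561ms=3/2b
3) 2195.122ms=3b +548.78ms=3/4b
4) 2743.902ms=15/4b +1646.341ms=9/4b
5) 4390.244ms=6b +1097.561ms=3/2b
6) 5487.805ms=15/2b +1097.561ms=3/2b
Σ=9b of 9 (82bpm 3/8) — PASS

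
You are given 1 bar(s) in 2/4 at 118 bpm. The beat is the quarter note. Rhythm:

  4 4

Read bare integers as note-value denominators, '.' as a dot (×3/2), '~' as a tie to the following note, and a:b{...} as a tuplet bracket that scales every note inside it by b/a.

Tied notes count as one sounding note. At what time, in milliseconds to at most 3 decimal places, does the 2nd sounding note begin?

1. 0.0ms @ 0 + 508.475ms (1)
2. 508.475ms @ 1 + 508.475ms (1)

note 2 onset = 1b = 508.475ms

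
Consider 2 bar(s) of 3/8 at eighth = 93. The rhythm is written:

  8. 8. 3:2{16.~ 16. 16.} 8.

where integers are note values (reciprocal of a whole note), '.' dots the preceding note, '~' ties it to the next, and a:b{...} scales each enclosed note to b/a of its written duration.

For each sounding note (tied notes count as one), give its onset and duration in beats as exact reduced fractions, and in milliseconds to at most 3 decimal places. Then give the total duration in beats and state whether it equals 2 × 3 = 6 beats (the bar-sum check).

1) 0.0ms=0b +967.742ms=3/2b
2) 967.742ms=3/2b +967.742ms=3/2b
3) 1935.484ms=3b +645.161ms=1b
4) 2580.645ms=4b +322.581ms=1/2b
5) 2903.226ms=9/2b +967.742ms=3/2b
Σ=6b of 6 (93bpm 3/8) — PASS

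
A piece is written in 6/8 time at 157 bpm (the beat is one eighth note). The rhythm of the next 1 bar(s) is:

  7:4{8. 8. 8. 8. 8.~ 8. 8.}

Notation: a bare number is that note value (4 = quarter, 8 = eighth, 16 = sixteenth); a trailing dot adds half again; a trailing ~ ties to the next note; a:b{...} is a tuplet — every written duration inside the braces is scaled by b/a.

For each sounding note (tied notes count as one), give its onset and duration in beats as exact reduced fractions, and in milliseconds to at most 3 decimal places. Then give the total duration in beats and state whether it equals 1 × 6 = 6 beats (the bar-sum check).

1) 0.0ms=0b +327.571ms=6/7b
2) 327.571ms=6/7b +327.571ms=6/7b
3) 655.141ms=12/7b +327.571ms=6/7b
4) 982.712ms=18/7b +327.571ms=6/7b
5) 1310.282ms=24/7b +655.141ms=12/7b
6) 1965.423ms=36/7b +327.571ms=6/7b
Σ=6b of 6 (157bpm 6/8) — PASS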